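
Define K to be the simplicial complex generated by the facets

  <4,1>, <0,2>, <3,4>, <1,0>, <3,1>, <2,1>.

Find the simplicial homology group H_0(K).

H_0 ≅ Z.

Order the vertices as 0 < 1 < 2 < 3 < 4. Listing each simplex with vertices in this order, K has dimension 1 with simplices:

  0-simplices (5): [0], [1], [2], [3], [4]
  1-simplices (6): [0,1], [0,2], [1,2], [1,3], [1,4], [3,4]

Hence C_0 ≅ Z^5, C_1 ≅ Z^6.

∂_1: C_1 → C_0 sends each edge [p,q] (with p < q) to q − p. For instance
  ∂[0,2] = [2] − [0].
As a 5×6 matrix over Z this has rank 4, with invariant factors (1,1,1,1).

From H_k ≅ ker(∂_k) / im(∂_{k+1}) we obtain:

  H_0: rank C_0 − rank ∂_1 = 5 − 4 = 1, and the invariant factors of ∂_1 are all 1, so H_0 ≅ Z.

(K is a triangulation of a wedge of 2 circles.)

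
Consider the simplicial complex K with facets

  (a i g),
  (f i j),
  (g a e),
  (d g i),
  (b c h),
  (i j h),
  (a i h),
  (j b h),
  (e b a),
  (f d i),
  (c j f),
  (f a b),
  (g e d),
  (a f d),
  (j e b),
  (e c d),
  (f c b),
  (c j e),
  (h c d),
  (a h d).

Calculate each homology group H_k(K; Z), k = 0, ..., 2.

H_0 = Z,  H_1 = Z ⊕ Z/2Z,  H_2 = 0.

Order the vertices as a < b < c < d < e < f < g < h < i < j. Listing each simplex with vertices in this order, K has dimension 2 with simplices:

  0-simplices (10): a, b, c, d, e, f, g, h, i, j
  1-simplices (30): ab, ad, ae, af, ag, ah, ai, bc, be, bf, bh, bj, cd, ce, cf, ch, cj, de, df, dg, dh, di, eg, ej, fi, fj, gi, hi, hj, ij
  2-simplices (20): abe, abf, adf, adh, aeg, agi, ahi, bcf, bch, bej, bhj, cde, cdh, cej, cfj, deg, dfi, dgi, fij, hij

Hence C_0 ≅ Z^10, C_1 ≅ Z^30, C_2 ≅ Z^20.

Boundary ∂_1: C_1 → C_0 is given by ∂[p,q] = [q] − [p].
The 10×30 boundary matrix has rank 9 and Smith normal form diag(1,1,1,1,1,1,1,1,1).

∂_2: C_2 → C_1 sends each 2-simplex [p,q,r] to [q,r] − [p,r] + [p,q]. For instance
  ∂ahi = hi − ai + ah,
  ∂cfj = fj − cj + cf.
The 30×20 boundary matrix has rank 20 and Smith normal form diag(1,1,1,1,1,1,1,1,1,1,1,1,1,1,1,1,1,1,1,2).

From H_k ≅ ker(∂_k) / im(∂_{k+1}) we obtain:

  H_0: rank C_0 − rank ∂_1 = 10 − 9 = 1, and the invariant factors of ∂_1 are all 1, so H_0 = Z.
  H_1: rank ker ∂_1 − rank ∂_2 = (30 − 9) − 20 = 1, and ∂_2 has invariant factor 2 > 1, so H_1 = Z ⊕ Z/2Z.
  H_2: rank ker ∂_2 − rank ∂_3 = (20 − 20) − 0 = 0, and there is no ∂_3, so H_2 = 0.

As a check, the Euler characteristic is 10 − 30 + 20 = 0, which agrees with 1 − 1 + 0 = 0.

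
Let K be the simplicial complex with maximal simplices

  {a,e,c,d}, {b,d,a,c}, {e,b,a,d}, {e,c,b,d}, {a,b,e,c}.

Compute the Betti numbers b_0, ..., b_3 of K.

We work with the vertex ordering a < b < c < d < e. The simplices of K, each written with vertices in increasing order, are:

  0-simplices (5): a, b, c, d, e
  1-simplices (10): ab, ac, ad, ae, bc, bd, be, cd, ce, de
  2-simplices (10): abc, abd, abe, acd, ace, ade, bcd, bce, bde, cde
  3-simplices (5): abcd, abce, abde, acde, bcde

so the chain groups are C_0 ≅ Z^5, C_1 ≅ Z^10, C_2 ≅ Z^10, C_3 ≅ Z^5.

Boundary ∂_1: C_1 → C_0 maps an edge to its endpoints' difference, ∂[p,q] = q − p. For instance
  ∂ab = b − a.
This gives a 5×10 integer matrix of rank 4; reducing to Smith normal form yields diagonal entries (1,1,1,1).

The boundary map ∂_2: C_2 → C_1 acts by ∂[p,q,r] = [q,r] − [p,r] + [p,q]. For instance
  ∂ace = ce − ae + ac,
  ∂ade = de − ae + ad.
The 10×10 boundary matrix has rank 6 and Smith normal form diag(1,1,1,1,1,1).

The boundary map ∂_3: C_3 → C_2 sends each 3-simplex σ to the alternating sum Σ_i (−1)^i (σ with its i-th vertex removed). For instance
  ∂abcd = bcd − acd + abd − abc,
  ∂acde = cde − ade + ace − acd.
The 10×5 boundary matrix has rank 4 and Smith normal form diag(1,1,1,1).

Computing H_k = (kernel of ∂_k) / (image of ∂_{k+1}):

  H_0: rank C_0 − rank ∂_1 = 5 − 4 = 1, and the invariant factors of ∂_1 are all 1, so H_0 ≅ Z.
  H_1: rank ker ∂_1 − rank ∂_2 = (10 − 4) − 6 = 0, and the invariant factors of ∂_2 are all 1, so H_1 ≅ 0.
  H_2: rank ker ∂_2 − rank ∂_3 = (10 − 6) − 4 = 0, and the invariant factors of ∂_3 are all 1, so H_2 ≅ 0.
  H_3: rank ker ∂_3 − rank ∂_4 = (5 − 4) − 0 = 1, and there is no ∂_4, so H_3 ≅ Z.

As a check, the Euler characteristic is 5 − 10 + 10 − 5 = 0, which agrees with 1 − 0 + 0 − 1 = 0.
(K is a triangulation of the 3-sphere S^3.)

Hence the Betti numbers are b_0 = 1, b_1 = 0, b_2 = 0, b_3 = 1.

b_0 = 1, b_1 = 0, b_2 = 0, b_3 = 1.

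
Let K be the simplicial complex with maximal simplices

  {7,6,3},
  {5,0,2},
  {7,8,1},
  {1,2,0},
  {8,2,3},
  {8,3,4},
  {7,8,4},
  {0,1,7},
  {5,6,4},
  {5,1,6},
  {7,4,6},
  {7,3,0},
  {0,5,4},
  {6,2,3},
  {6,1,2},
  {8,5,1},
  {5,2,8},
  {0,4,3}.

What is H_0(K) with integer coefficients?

H_0 ≅ Z.

Order the vertices as 0 < 1 < 2 < 3 < 4 < 5 < 6 < 7 < 8. Listing each simplex with vertices in this order, K has dimension 2 with simplices:

  0-simplices (9): [0], [1], [2], [3], [4], [5], [6], [7], [8]
  1-simplices (27): (27 of them)
  2-simplices (18): [0,1,2], [0,1,7], [0,2,5], [0,3,4], [0,3,7], [0,4,5], [1,2,6], [1,5,6], [1,5,8], [1,7,8], [2,3,6], [2,3,8], [2,5,8], [3,4,8], [3,6,7], [4,5,6], [4,6,7], [4,7,8]

giving chain groups C_0 ≅ Z^9, C_1 ≅ Z^27, C_2 ≅ Z^18.

∂_1: C_1 → C_0 sends each edge [p,q] (with p < q) to q − p. For instance
  ∂[1,7] = [7] − [1].
As a 9×27 matrix over Z this has rank 8, with invariant factors (1,1,1,1,1,1,1,1).

∂_2: C_2 → C_1 acts by ∂[p,q,r] = [q,r] − [p,r] + [p,q]. For instance
  ∂[3,6,7] = [6,7] − [3,7] + [3,6],
  ∂[4,7,8] = [7,8] − [4,8] + [4,7].
This gives a 27×18 integer matrix of rank 18; reducing to Smith normal form yields diagonal entries (1,1,1,1,1,1,1,1,1,1,1,1,1,1,1,1,1,2).

Now H_k = ker ∂_k / im ∂_{k+1}, so:

  H_0: rank C_0 − rank ∂_1 = 9 − 8 = 1, and the invariant factors of ∂_1 are all 1, so H_0 = Z.

(K is a triangulation of the Klein bottle.)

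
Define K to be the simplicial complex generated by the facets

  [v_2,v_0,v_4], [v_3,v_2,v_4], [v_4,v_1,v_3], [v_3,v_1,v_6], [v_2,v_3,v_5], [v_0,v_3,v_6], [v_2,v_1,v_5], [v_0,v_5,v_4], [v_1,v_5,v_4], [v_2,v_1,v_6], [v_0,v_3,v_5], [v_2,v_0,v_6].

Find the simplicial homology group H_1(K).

Take the total order v_0 < v_1 < v_2 < v_3 < v_4 < v_5 < v_6 on the vertex set. Then K (dimension 2) consists of the simplices:

  0-simplices (7): [v_0], [v_1], [v_2], [v_3], [v_4], [v_5], [v_6]
  1-simplices (18): (18 of them)
  2-simplices (12): (12 of them)

giving chain groups C_0 ≅ Z^7, C_1 ≅ Z^18, C_2 ≅ Z^12.

Boundary ∂_1: C_1 → C_0 sends each edge [p,q] (with p < q) to q − p. For instance
  ∂[v_0,v_4] = [v_4] − [v_0].
This gives a 7×18 integer matrix of rank 6; reducing to Smith normal form yields diagonal entries (1,1,1,1,1,1).

Boundary ∂_2: C_2 → C_1 sends each 2-simplex [p,q,r] to [q,r] − [p,r] + [p,q]. For instance
  ∂[v_0,v_3,v_5] = [v_3,v_5] − [v_0,v_5] + [v_0,v_3],
  ∂[v_1,v_3,v_6] = [v_3,v_6] − [v_1,v_6] + [v_1,v_3].
This gives a 18×12 integer matrix of rank 12; reducing to Smith normal form yields diagonal entries (1,1,1,1,1,1,1,1,1,1,1,2).

Reading off H_k = ker ∂_k / im ∂_{k+1}:

  H_1: rank ker ∂_1 − rank ∂_2 = (18 − 6) − 12 = 0, and ∂_2 has invariant factor 2 > 1, so H_1 ≅ Z/2Z.

H_1 = Z/2Z.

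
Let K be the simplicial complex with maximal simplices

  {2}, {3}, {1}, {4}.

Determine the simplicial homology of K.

We work with the vertex ordering 1 < 2 < 3 < 4. The simplices of K, each written with vertices in increasing order, are:

  0-simplices (4): [1], [2], [3], [4]

giving chain groups C_0 ≅ Z^4.

Now H_k = ker ∂_k / im ∂_{k+1}, so:

  H_0: rank C_0 − rank ∂_1 = 4 − 0 = 4, and there is no ∂_1, so H_0 ≅ Z^4.

H_0 ≅ Z^4.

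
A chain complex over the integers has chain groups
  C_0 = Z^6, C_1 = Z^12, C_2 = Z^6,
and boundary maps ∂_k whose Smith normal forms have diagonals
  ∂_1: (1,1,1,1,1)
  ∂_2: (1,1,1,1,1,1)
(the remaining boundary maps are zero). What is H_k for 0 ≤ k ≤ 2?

H_0: b_0 = 6 − 0 − 5 = 1; torsion from ∂_1 factors > 1: none. So H_0 = Z.
H_1: b_1 = 12 − 5 − 6 = 1; torsion from ∂_2 factors > 1: none. So H_1 = Z.
H_2: b_2 = 6 − 6 − 0 = 0; torsion from ∂_3 factors > 1: none. So H_2 = 0.

H_0 = Z,  H_1 = Z,  H_2 = 0.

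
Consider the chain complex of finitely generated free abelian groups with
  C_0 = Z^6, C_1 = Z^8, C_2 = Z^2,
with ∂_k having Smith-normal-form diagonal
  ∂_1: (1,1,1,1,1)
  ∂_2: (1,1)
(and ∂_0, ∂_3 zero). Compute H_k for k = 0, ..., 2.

H_0: b_0 = 6 − 0 − 5 = 1; torsion from ∂_1 factors > 1: none. So H_0 = Z.
H_1: b_1 = 8 − 5 − 2 = 1; torsion from ∂_2 factors > 1: none. So H_1 = Z.
H_2: b_2 = 2 − 2 − 0 = 0; torsion from ∂_3 factors > 1: none. So H_2 = 0.

H_0 = Z,  H_1 = Z,  H_2 = 0.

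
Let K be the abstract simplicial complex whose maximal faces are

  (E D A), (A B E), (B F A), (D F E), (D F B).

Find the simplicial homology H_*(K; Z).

Take the total order A < B < D < E < F on the vertex set. Then K (dimension 2) consists of the simplices:

  0-simplices (5): A, B, D, E, F
  1-simplices (10): AB, AD, AE, AF, BD, BE, BF, DE, DF, EF
  2-simplices (5): ABE, ABF, ADE, BDF, DEF

so the chain groups are C_0 ≅ Z^5, C_1 ≅ Z^10, C_2 ≅ Z^5.

∂_1: C_1 → C_0 is given by ∂[p,q] = [q] − [p].
As a 5×10 matrix over Z this has rank 4, with invariant factors (1,1,1,1).

The boundary map ∂_2: C_2 → C_1 acts by ∂[p,q,r] = [q,r] − [p,r] + [p,q]. For instance
  ∂ABF = BF − AF + AB,
  ∂BDF = DF − BF + BD.
As a 10×5 matrix over Z this has rank 5, with invariant factors (1,1,1,1,1).

Now H_k = ker ∂_k / im ∂_{k+1}, so:

  H_0: rank C_0 − rank ∂_1 = 5 − 4 = 1, and the invariant factors of ∂_1 are all 1, so H_0 = Z.
  H_1: rank ker ∂_1 − rank ∂_2 = (10 − 4) − 5 = 1, and the invariant factors of ∂_2 are all 1, so H_1 = Z.
  H_2: rank ker ∂_2 − rank ∂_3 = (5 − 5) − 0 = 0, and there is no ∂_3, so H_2 = 0.

H_0 = Z,  H_1 = Z,  H_2 = 0.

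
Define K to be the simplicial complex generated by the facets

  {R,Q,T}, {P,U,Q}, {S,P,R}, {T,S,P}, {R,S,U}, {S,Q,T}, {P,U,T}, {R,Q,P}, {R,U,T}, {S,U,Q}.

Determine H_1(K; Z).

H_1 = Z/2.

Order the vertices as P < Q < R < S < T < U. Listing each simplex with vertices in this order, K has dimension 2 with simplices:

  0-simplices (6): P, Q, R, S, T, U
  1-simplices (15): PQ, PR, PS, PT, PU, QR, QS, QT, QU, RS, RT, RU, ST, SU, TU
  2-simplices (10): PQR, PQU, PRS, PST, PTU, QRT, QST, QSU, RSU, RTU

giving chain groups C_0 ≅ Z^6, C_1 ≅ Z^15, C_2 ≅ Z^10.

The boundary map ∂_1: C_1 → C_0 is given by ∂[p,q] = [q] − [p].
As a 6×15 matrix over Z this has rank 5, with invariant factors (1,1,1,1,1).

Boundary ∂_2: C_2 → C_1 acts by ∂[p,q,r] = [q,r] − [p,r] + [p,q]. For instance
  ∂RSU = SU − RU + RS,
  ∂PQU = QU − PU + PQ.
As a 15×10 matrix over Z this has rank 10, with invariant factors (1,1,1,1,1,1,1,1,1,2).

Now H_k = ker ∂_k / im ∂_{k+1}, so:

  H_1: rank ker ∂_1 − rank ∂_2 = (15 − 5) − 10 = 0, and ∂_2 has invariant factor 2 > 1, so H_1 = Z/2.

(K is a triangulation of the real projective plane RP^2.)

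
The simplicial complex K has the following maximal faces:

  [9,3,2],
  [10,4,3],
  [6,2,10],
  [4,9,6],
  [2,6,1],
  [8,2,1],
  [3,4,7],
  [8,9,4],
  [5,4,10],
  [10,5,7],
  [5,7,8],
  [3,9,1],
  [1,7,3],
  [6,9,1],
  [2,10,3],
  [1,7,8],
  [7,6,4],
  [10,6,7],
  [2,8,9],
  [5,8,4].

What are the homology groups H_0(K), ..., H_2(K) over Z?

Order the vertices as 1 < 2 < 3 < 4 < 5 < 6 < 7 < 8 < 9 < 10. Listing each simplex with vertices in this order, K has dimension 2 with simplices:

  0-simplices (10): [1], [2], [3], [4], [5], [6], [7], [8], [9], [10]
  1-simplices (30): (30 of them)
  2-simplices (20): (20 of them)

so the chain groups are C_0 ≅ Z^10, C_1 ≅ Z^30, C_2 ≅ Z^20.

The boundary map ∂_1: C_1 → C_0 maps an edge to its endpoints' difference, ∂[p,q] = q − p.
The 10×30 boundary matrix has rank 9 and Smith normal form diag(1,1,1,1,1,1,1,1,1).

Boundary ∂_2: C_2 → C_1 acts by ∂[p,q,r] = [q,r] − [p,r] + [p,q]. For instance
  ∂[5,7,8] = [7,8] − [5,8] + [5,7],
  ∂[4,6,9] = [6,9] − [4,9] + [4,6].
As a 30×20 matrix over Z this has rank 20, with invariant factors (1,1,1,1,1,1,1,1,1,1,1,1,1,1,1,1,1,1,1,2).

Computing H_k = (kernel of ∂_k) / (image of ∂_{k+1}):

  H_0: rank C_0 − rank ∂_1 = 10 − 9 = 1, and the invariant factors of ∂_1 are all 1, so H_0 ≅ Z.
  H_1: rank ker ∂_1 − rank ∂_2 = (30 − 9) − 20 = 1, and ∂_2 has invariant factor 2 > 1, so H_1 ≅ Z ⊕ Z/2.
  H_2: rank ker ∂_2 − rank ∂_3 = (20 − 20) − 0 = 0, and there is no ∂_3, so H_2 ≅ 0.

As a check, the Euler characteristic is 10 − 30 + 20 = 0, which agrees with 1 − 1 + 0 = 0.

H_0 = Z,  H_1 = Z ⊕ Z/2,  H_2 = 0.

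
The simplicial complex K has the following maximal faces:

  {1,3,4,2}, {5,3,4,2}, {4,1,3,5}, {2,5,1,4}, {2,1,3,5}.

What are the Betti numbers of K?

b_0 = 1, b_1 = 0, b_2 = 0, b_3 = 1.

Order the vertices as 1 < 2 < 3 < 4 < 5. Listing each simplex with vertices in this order, K has dimension 3 with simplices:

  0-simplices (5): [1], [2], [3], [4], [5]
  1-simplices (10): [1,2], [1,3], [1,4], [1,5], [2,3], [2,4], [2,5], [3,4], [3,5], [4,5]
  2-simplices (10): [1,2,3], [1,2,4], [1,2,5], [1,3,4], [1,3,5], [1,4,5], [2,3,4], [2,3,5], [2,4,5], [3,4,5]
  3-simplices (5): [1,2,3,4], [1,2,3,5], [1,2,4,5], [1,3,4,5], [2,3,4,5]

so the chain groups are C_0 ≅ Z^5, C_1 ≅ Z^10, C_2 ≅ Z^10, C_3 ≅ Z^5.

Boundary ∂_1: C_1 → C_0 maps an edge to its endpoints' difference, ∂[p,q] = q − p. For instance
  ∂[1,2] = [2] − [1].
As a 5×10 matrix over Z this has rank 4, with invariant factors (1,1,1,1).

The boundary map ∂_2: C_2 → C_1 acts by ∂[p,q,r] = [q,r] − [p,r] + [p,q]. For instance
  ∂[1,3,5] = [3,5] − [1,5] + [1,3],
  ∂[1,3,4] = [3,4] − [1,4] + [1,3].
As a 10×10 matrix over Z this has rank 6, with invariant factors (1,1,1,1,1,1).

∂_3: C_3 → C_2 sends each 3-simplex σ to the alternating sum Σ_i (−1)^i (σ with its i-th vertex removed). For instance
  ∂[2,3,4,5] = [3,4,5] − [2,4,5] + [2,3,5] − [2,3,4],
  ∂[1,2,3,4] = [2,3,4] − [1,3,4] + [1,2,4] − [1,2,3].
The resulting 10×5 matrix has rank 4, and its Smith normal form has invariant factors (1,1,1,1).

Computing H_k = (kernel of ∂_k) / (image of ∂_{k+1}):

  H_0: rank C_0 − rank ∂_1 = 5 − 4 = 1, and the invariant factors of ∂_1 are all 1, so H_0 ≅ Z.
  H_1: rank ker ∂_1 − rank ∂_2 = (10 − 4) − 6 = 0, and the invariant factors of ∂_2 are all 1, so H_1 ≅ 0.
  H_2: rank ker ∂_2 − rank ∂_3 = (10 − 6) − 4 = 0, and the invariant factors of ∂_3 are all 1, so H_2 ≅ 0.
  H_3: rank ker ∂_3 − rank ∂_4 = (5 − 4) − 0 = 1, and there is no ∂_4, so H_3 ≅ Z.

Hence the Betti numbers are b_0 = 1, b_1 = 0, b_2 = 0, b_3 = 1.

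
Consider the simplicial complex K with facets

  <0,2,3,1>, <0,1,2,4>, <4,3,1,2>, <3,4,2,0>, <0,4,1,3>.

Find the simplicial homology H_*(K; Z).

H_0 = Z,  H_1 = 0,  H_2 = 0,  H_3 = Z.

K has 5 vertices, 10 edges, 10 triangles, 5 3-simplices.
rank ∂_0 = 0, rank ∂_1 = 4 ⇒ b_0 = 5 − 0 − 4 = 1; all invariant factors of ∂_1 are 1 so no torsion. So H_0 = Z.
rank ∂_1 = 4, rank ∂_2 = 6 ⇒ b_1 = 10 − 4 − 6 = 0; all invariant factors of ∂_2 are 1 so no torsion. So H_1 = 0.
rank ∂_2 = 6, rank ∂_3 = 4 ⇒ b_2 = 10 − 6 − 4 = 0; all invariant factors of ∂_3 are 1 so no torsion. So H_2 = 0.
rank ∂_3 = 4, rank ∂_4 = 0 ⇒ b_3 = 5 − 4 − 0 = 1. So H_3 = Z.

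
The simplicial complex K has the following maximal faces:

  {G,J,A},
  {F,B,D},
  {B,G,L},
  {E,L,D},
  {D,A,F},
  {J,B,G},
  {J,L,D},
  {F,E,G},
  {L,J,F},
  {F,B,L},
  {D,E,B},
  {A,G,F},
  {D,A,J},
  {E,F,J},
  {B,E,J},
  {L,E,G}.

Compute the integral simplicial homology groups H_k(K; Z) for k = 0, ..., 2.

K has 8 vertices, 24 edges, 16 triangles.
rank ∂_0 = 0, rank ∂_1 = 7 ⇒ b_0 = 8 − 0 − 7 = 1; all invariant factors of ∂_1 are 1 so no torsion. So H_0 = Z.
rank ∂_1 = 7, rank ∂_2 = 15 ⇒ b_1 = 24 − 7 − 15 = 2; all invariant factors of ∂_2 are 1 so no torsion. So H_1 = Z^2.
rank ∂_2 = 15, rank ∂_3 = 0 ⇒ b_2 = 16 − 15 − 0 = 1. So H_2 = Z.

H_0 = Z,  H_1 = Z^2,  H_2 = Z.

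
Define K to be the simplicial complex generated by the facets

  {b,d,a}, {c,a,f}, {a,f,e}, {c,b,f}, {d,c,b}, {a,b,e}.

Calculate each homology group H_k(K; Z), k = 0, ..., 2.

H_0 = Z,  H_1 = Z,  H_2 = 0.

Order the vertices as a < b < c < d < e < f. Listing each simplex with vertices in this order, K has dimension 2 with simplices:

  0-simplices (6): a, b, c, d, e, f
  1-simplices (12): ab, ac, ad, ae, af, bc, bd, be, bf, cd, cf, ef
  2-simplices (6): abd, abe, acf, aef, bcd, bcf

giving chain groups C_0 ≅ Z^6, C_1 ≅ Z^12, C_2 ≅ Z^6.

Boundary ∂_1: C_1 → C_0 maps an edge to its endpoints' difference, ∂[p,q] = q − p. For instance
  ∂ae = e − a.
The resulting 6×12 matrix has rank 5, and its Smith normal form has invariant factors (1,1,1,1,1).

∂_2: C_2 → C_1 sends each 2-simplex [p,q,r] to [q,r] − [p,r] + [p,q]. For instance
  ∂abe = be − ae + ab,
  ∂abd = bd − ad + ab.
The resulting 12×6 matrix has rank 6, and its Smith normal form has invariant factors (1,1,1,1,1,1).

From H_k ≅ ker(∂_k) / im(∂_{k+1}) we obtain:

  H_0: rank C_0 − rank ∂_1 = 6 − 5 = 1, and the invariant factors of ∂_1 are all 1, so H_0 ≅ Z.
  H_1: rank ker ∂_1 − rank ∂_2 = (12 − 5) − 6 = 1, and the invariant factors of ∂_2 are all 1, so H_1 ≅ Z.
  H_2: rank ker ∂_2 − rank ∂_3 = (6 − 6) − 0 = 0, and there is no ∂_3, so H_2 ≅ 0.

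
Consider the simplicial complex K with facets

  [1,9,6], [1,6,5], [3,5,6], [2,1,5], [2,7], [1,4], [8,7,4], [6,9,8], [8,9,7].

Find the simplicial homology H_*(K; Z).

K has 9 vertices, 17 edges, 7 triangles.
rank ∂_0 = 0, rank ∂_1 = 8 ⇒ b_0 = 9 − 0 − 8 = 1; all invariant factors of ∂_1 are 1 so no torsion. So H_0 ≅ Z.
rank ∂_1 = 8, rank ∂_2 = 7 ⇒ b_1 = 17 − 8 − 7 = 2; all invariant factors of ∂_2 are 1 so no torsion. So H_1 ≅ Z^2.
rank ∂_2 = 7, rank ∂_3 = 0 ⇒ b_2 = 7 − 7 − 0 = 0. So H_2 ≅ 0.

H_0 = Z,  H_1 = Z^2,  H_2 = 0.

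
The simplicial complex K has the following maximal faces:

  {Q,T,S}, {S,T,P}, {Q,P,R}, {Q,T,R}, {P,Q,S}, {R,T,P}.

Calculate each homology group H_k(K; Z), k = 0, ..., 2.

H_0 ≅ Z,  H_1 = 0,  H_2 ≅ Z.

We work with the vertex ordering P < Q < R < S < T. The simplices of K, each written with vertices in increasing order, are:

  0-simplices (5): P, Q, R, S, T
  1-simplices (9): PQ, PR, PS, PT, QR, QS, QT, RT, ST
  2-simplices (6): PQR, PQS, PRT, PST, QRT, QST

giving chain groups C_0 ≅ Z^5, C_1 ≅ Z^9, C_2 ≅ Z^6.

The boundary map ∂_1: C_1 → C_0 is given by ∂[p,q] = [q] − [p].
The resulting 5×9 matrix has rank 4, and its Smith normal form has invariant factors (1,1,1,1).

Boundary ∂_2: C_2 → C_1 acts by ∂[p,q,r] = [q,r] − [p,r] + [p,q]. For instance
  ∂PST = ST − PT + PS,
  ∂QST = ST − QT + QS.
This gives a 9×6 integer matrix of rank 5; reducing to Smith normal form yields diagonal entries (1,1,1,1,1).

Now H_k = ker ∂_k / im ∂_{k+1}, so:

  H_0: rank C_0 − rank ∂_1 = 5 − 4 = 1, and the invariant factors of ∂_1 are all 1, so H_0 ≅ Z.
  H_1: rank ker ∂_1 − rank ∂_2 = (9 − 4) − 5 = 0, and the invariant factors of ∂_2 are all 1, so H_1 ≅ 0.
  H_2: rank ker ∂_2 − rank ∂_3 = (6 − 5) − 0 = 1, and there is no ∂_3, so H_2 ≅ Z.

(K is a triangulation of the 2-sphere S^2.)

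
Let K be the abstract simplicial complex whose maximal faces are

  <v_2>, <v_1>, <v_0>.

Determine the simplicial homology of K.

We work with the vertex ordering v_0 < v_1 < v_2. The simplices of K, each written with vertices in increasing order, are:

  0-simplices (3): [v_0], [v_1], [v_2]

giving chain groups C_0 ≅ Z^3.

Now H_k = ker ∂_k / im ∂_{k+1}, so:

  H_0: rank C_0 − rank ∂_1 = 3 − 0 = 3, and there is no ∂_1, so H_0 ≅ Z^3.

H_0 = Z^3.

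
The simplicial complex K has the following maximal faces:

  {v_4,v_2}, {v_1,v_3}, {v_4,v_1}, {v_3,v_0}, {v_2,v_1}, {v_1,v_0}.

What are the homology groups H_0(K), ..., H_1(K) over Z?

Take the total order v_0 < v_1 < v_2 < v_3 < v_4 on the vertex set. Then K (dimension 1) consists of the simplices:

  0-simplices (5): [v_0], [v_1], [v_2], [v_3], [v_4]
  1-simplices (6): [v_0,v_1], [v_0,v_3], [v_1,v_2], [v_1,v_3], [v_1,v_4], [v_2,v_4]

Hence C_0 ≅ Z^5, C_1 ≅ Z^6.

The boundary map ∂_1: C_1 → C_0 sends each edge [p,q] (with p < q) to q − p.
The 5×6 boundary matrix has rank 4 and Smith normal form diag(1,1,1,1).

From H_k ≅ ker(∂_k) / im(∂_{k+1}) we obtain:

  H_0: rank C_0 − rank ∂_1 = 5 − 4 = 1, and the invariant factors of ∂_1 are all 1, so H_0 ≅ Z.
  H_1: rank ker ∂_1 − rank ∂_2 = (6 − 4) − 0 = 2, and there is no ∂_2, so H_1 ≅ Z^2.

As a check, the Euler characteristic is 5 − 6 = -1, which agrees with 1 − 2 = -1.

H_0 ≅ Z,  H_1 ≅ Z^2.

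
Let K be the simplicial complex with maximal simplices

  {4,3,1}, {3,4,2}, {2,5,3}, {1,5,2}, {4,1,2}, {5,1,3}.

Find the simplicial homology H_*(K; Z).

Take the total order 1 < 2 < 3 < 4 < 5 on the vertex set. Then K (dimension 2) consists of the simplices:

  0-simplices (5): [1], [2], [3], [4], [5]
  1-simplices (9): [1,2], [1,3], [1,4], [1,5], [2,3], [2,4], [2,5], [3,4], [3,5]
  2-simplices (6): [1,2,4], [1,2,5], [1,3,4], [1,3,5], [2,3,4], [2,3,5]

Hence C_0 ≅ Z^5, C_1 ≅ Z^9, C_2 ≅ Z^6.

Boundary ∂_1: C_1 → C_0 maps an edge to its endpoints' difference, ∂[p,q] = q − p. For instance
  ∂[3,4] = [4] − [3].
The 5×9 boundary matrix has rank 4 and Smith normal form diag(1,1,1,1).

The boundary map ∂_2: C_2 → C_1 acts by ∂[p,q,r] = [q,r] − [p,r] + [p,q]. For instance
  ∂[1,2,5] = [2,5] − [1,5] + [1,2],
  ∂[1,3,5] = [3,5] − [1,5] + [1,3].
The resulting 9×6 matrix has rank 5, and its Smith normal form has invariant factors (1,1,1,1,1).

Reading off H_k = ker ∂_k / im ∂_{k+1}:

  H_0: rank C_0 − rank ∂_1 = 5 − 4 = 1, and the invariant factors of ∂_1 are all 1, so H_0 = Z.
  H_1: rank ker ∂_1 − rank ∂_2 = (9 − 4) − 5 = 0, and the invariant factors of ∂_2 are all 1, so H_1 = 0.
  H_2: rank ker ∂_2 − rank ∂_3 = (6 − 5) − 0 = 1, and there is no ∂_3, so H_2 = Z.

(K is a triangulation of the 2-sphere S^2.)

H_0 ≅ Z,  H_1 = 0,  H_2 ≅ Z.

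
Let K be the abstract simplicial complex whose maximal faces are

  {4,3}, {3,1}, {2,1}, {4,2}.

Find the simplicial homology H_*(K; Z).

Order the vertices as 1 < 2 < 3 < 4. Listing each simplex with vertices in this order, K has dimension 1 with simplices:

  0-simplices (4): [1], [2], [3], [4]
  1-simplices (4): [1,2], [1,3], [2,4], [3,4]

giving chain groups C_0 ≅ Z^4, C_1 ≅ Z^4.

Boundary ∂_1: C_1 → C_0 is given by ∂[p,q] = [q] − [p].
This gives a 4×4 integer matrix of rank 3; reducing to Smith normal form yields diagonal entries (1,1,1).

Computing H_k = (kernel of ∂_k) / (image of ∂_{k+1}):

  H_0: rank C_0 − rank ∂_1 = 4 − 3 = 1, and the invariant factors of ∂_1 are all 1, so H_0 ≅ Z.
  H_1: rank ker ∂_1 − rank ∂_2 = (4 − 3) − 0 = 1, and there is no ∂_2, so H_1 ≅ Z.

(K is a triangulation of the circle S^1.)

H_0 ≅ Z,  H_1 ≅ Z.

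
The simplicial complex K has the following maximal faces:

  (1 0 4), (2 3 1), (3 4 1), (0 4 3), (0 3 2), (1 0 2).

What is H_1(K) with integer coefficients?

H_1 ≅ 0.

Take the total order 0 < 1 < 2 < 3 < 4 on the vertex set. Then K (dimension 2) consists of the simplices:

  0-simplices (5): [0], [1], [2], [3], [4]
  1-simplices (9): [0,1], [0,2], [0,3], [0,4], [1,2], [1,3], [1,4], [2,3], [3,4]
  2-simplices (6): [0,1,2], [0,1,4], [0,2,3], [0,3,4], [1,2,3], [1,3,4]

so the chain groups are C_0 ≅ Z^5, C_1 ≅ Z^9, C_2 ≅ Z^6.

The boundary map ∂_1: C_1 → C_0 maps an edge to its endpoints' difference, ∂[p,q] = q − p.
The 5×9 boundary matrix has rank 4 and Smith normal form diag(1,1,1,1).

Boundary ∂_2: C_2 → C_1 sends each 2-simplex [p,q,r] to [q,r] − [p,r] + [p,q]. For instance
  ∂[1,2,3] = [2,3] − [1,3] + [1,2],
  ∂[0,2,3] = [2,3] − [0,3] + [0,2].
As a 9×6 matrix over Z this has rank 5, with invariant factors (1,1,1,1,1).

Reading off H_k = ker ∂_k / im ∂_{k+1}:

  H_1: rank ker ∂_1 − rank ∂_2 = (9 − 4) − 5 = 0, and the invariant factors of ∂_2 are all 1, so H_1 ≅ 0.

(K is a triangulation of the 2-sphere S^2.)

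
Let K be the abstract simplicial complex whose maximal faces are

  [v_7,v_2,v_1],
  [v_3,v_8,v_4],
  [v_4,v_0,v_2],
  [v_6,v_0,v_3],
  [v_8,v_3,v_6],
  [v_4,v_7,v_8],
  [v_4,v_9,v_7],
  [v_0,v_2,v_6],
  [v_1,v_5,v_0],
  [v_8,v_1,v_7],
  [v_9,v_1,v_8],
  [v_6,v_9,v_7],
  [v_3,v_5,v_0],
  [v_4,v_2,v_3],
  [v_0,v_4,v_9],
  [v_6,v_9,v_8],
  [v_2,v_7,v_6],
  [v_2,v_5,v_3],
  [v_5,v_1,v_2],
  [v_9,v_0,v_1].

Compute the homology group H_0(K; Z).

H_0 ≅ Z.

Take the total order v_0 < v_1 < v_2 < v_3 < v_4 < v_5 < v_6 < v_7 < v_8 < v_9 on the vertex set. Then K (dimension 2) consists of the simplices:

  0-simplices (10): [v_0], [v_1], [v_2], [v_3], [v_4], [v_5], [v_6], [v_7], [v_8], [v_9]
  1-simplices (30): (30 of them)
  2-simplices (20): (20 of them)

giving chain groups C_0 ≅ Z^10, C_1 ≅ Z^30, C_2 ≅ Z^20.

The boundary map ∂_1: C_1 → C_0 sends each edge [p,q] (with p < q) to q − p. For instance
  ∂[v_6,v_7] = [v_7] − [v_6].
The resulting 10×30 matrix has rank 9, and its Smith normal form has invariant factors (1,1,1,1,1,1,1,1,1).

∂_2: C_2 → C_1 acts by ∂[p,q,r] = [q,r] − [p,r] + [p,q]. For instance
  ∂[v_3,v_6,v_8] = [v_6,v_8] − [v_3,v_8] + [v_3,v_6],
  ∂[v_3,v_4,v_8] = [v_4,v_8] − [v_3,v_8] + [v_3,v_4].
The resulting 30×20 matrix has rank 20, and its Smith normal form has invariant factors (1,1,1,1,1,1,1,1,1,1,1,1,1,1,1,1,1,1,1,2).

Computing H_k = (kernel of ∂_k) / (image of ∂_{k+1}):

  H_0: rank C_0 − rank ∂_1 = 10 − 9 = 1, and the invariant factors of ∂_1 are all 1, so H_0 = Z.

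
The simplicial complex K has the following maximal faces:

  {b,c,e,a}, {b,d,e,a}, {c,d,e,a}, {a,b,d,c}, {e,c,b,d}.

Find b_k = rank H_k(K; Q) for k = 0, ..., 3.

b_0 = 1, b_1 = 0, b_2 = 0, b_3 = 1.

We work with the vertex ordering a < b < c < d < e. The simplices of K, each written with vertices in increasing order, are:

  0-simplices (5): a, b, c, d, e
  1-simplices (10): ab, ac, ad, ae, bc, bd, be, cd, ce, de
  2-simplices (10): abc, abd, abe, acd, ace, ade, bcd, bce, bde, cde
  3-simplices (5): abcd, abce, abde, acde, bcde

Hence C_0 ≅ Z^5, C_1 ≅ Z^10, C_2 ≅ Z^10, C_3 ≅ Z^5.

Boundary ∂_1: C_1 → C_0 sends each edge [p,q] (with p < q) to q − p. For instance
  ∂ab = b − a.
As a 5×10 matrix over Z this has rank 4, with invariant factors (1,1,1,1).

The boundary map ∂_2: C_2 → C_1 sends each 2-simplex [p,q,r] to [q,r] − [p,r] + [p,q]. For instance
  ∂abc = bc − ac + ab,
  ∂bcd = cd − bd + bc.
The resulting 10×10 matrix has rank 6, and its Smith normal form has invariant factors (1,1,1,1,1,1).

The boundary map ∂_3: C_3 → C_2 sends each 3-simplex σ to the alternating sum Σ_i (−1)^i (σ with its i-th vertex removed). For instance
  ∂acde = cde − ade + ace − acd,
  ∂bcde = cde − bde + bce − bcd.
This gives a 10×5 integer matrix of rank 4; reducing to Smith normal form yields diagonal entries (1,1,1,1).

Reading off H_k = ker ∂_k / im ∂_{k+1}:

  H_0: rank C_0 − rank ∂_1 = 5 − 4 = 1, and the invariant factors of ∂_1 are all 1, so H_0 ≅ Z.
  H_1: rank ker ∂_1 − rank ∂_2 = (10 − 4) − 6 = 0, and the invariant factors of ∂_2 are all 1, so H_1 ≅ 0.
  H_2: rank ker ∂_2 − rank ∂_3 = (10 − 6) − 4 = 0, and the invariant factors of ∂_3 are all 1, so H_2 ≅ 0.
  H_3: rank ker ∂_3 − rank ∂_4 = (5 − 4) − 0 = 1, and there is no ∂_4, so H_3 ≅ Z.

As a check, the Euler characteristic is 5 − 10 + 10 − 5 = 0, which agrees with 1 − 0 + 0 − 1 = 0.

Hence the Betti numbers are b_0 = 1, b_1 = 0, b_2 = 0, b_3 = 1.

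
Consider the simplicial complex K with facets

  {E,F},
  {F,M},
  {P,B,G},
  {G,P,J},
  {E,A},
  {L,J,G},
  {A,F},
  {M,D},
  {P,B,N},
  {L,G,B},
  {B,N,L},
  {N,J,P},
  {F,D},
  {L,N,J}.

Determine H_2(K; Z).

H_2 = Z.

Order the vertices as A < B < D < E < F < G < J < L < M < N < P. Listing each simplex with vertices in this order, K has dimension 2 with simplices:

  0-simplices (11): A, B, D, E, F, G, J, L, M, N, P
  1-simplices (18): AE, AF, BG, BL, BN, BP, DF, DM, EF, FM, GJ, GL, GP, JL, JN, JP, LN, NP
  2-simplices (8): BGL, BGP, BLN, BNP, GJL, GJP, JLN, JNP

giving chain groups C_0 ≅ Z^11, C_1 ≅ Z^18, C_2 ≅ Z^8.

∂_1: C_1 → C_0 sends each edge [p,q] (with p < q) to q − p. For instance
  ∂DM = M − D.
As a 11×18 matrix over Z this has rank 9, with invariant factors (1,1,1,1,1,1,1,1,1).

Boundary ∂_2: C_2 → C_1 maps a triangle to the signed sum of its edges. For instance
  ∂BNP = NP − BP + BN,
  ∂JLN = LN − JN + JL.
This gives a 18×8 integer matrix of rank 7; reducing to Smith normal form yields diagonal entries (1,1,1,1,1,1,1).

Now H_k = ker ∂_k / im ∂_{k+1}, so:

  H_2: rank ker ∂_2 − rank ∂_3 = (8 − 7) − 0 = 1, and there is no ∂_3, so H_2 ≅ Z.

(K is a triangulation of the disjoint union of the 2-sphere S^2 and a wedge of 2 circles.)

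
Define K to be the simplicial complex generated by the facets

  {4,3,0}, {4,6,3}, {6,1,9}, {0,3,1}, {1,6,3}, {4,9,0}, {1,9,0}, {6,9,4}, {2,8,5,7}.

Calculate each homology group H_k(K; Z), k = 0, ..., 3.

Order the vertices as 0 < 1 < 2 < 3 < 4 < 5 < 6 < 7 < 8 < 9. Listing each simplex with vertices in this order, K has dimension 3 with simplices:

  0-simplices (10): [0], [1], [2], [3], [4], [5], [6], [7], [8], [9]
  1-simplices (18): [0,1], [0,3], [0,4], [0,9], [1,3], [1,6], [1,9], [2,5], [2,7], [2,8], [3,4], [3,6], [4,6], [4,9], [5,7], [5,8], [6,9], [7,8]
  2-simplices (12): [0,1,3], [0,1,9], [0,3,4], [0,4,9], [1,3,6], [1,6,9], [2,5,7], [2,5,8], [2,7,8], [3,4,6], [4,6,9], [5,7,8]
  3-simplices (1): [2,5,7,8]

Hence C_0 ≅ Z^10, C_1 ≅ Z^18, C_2 ≅ Z^12, C_3 ≅ Z^1.

Boundary ∂_1: C_1 → C_0 is given by ∂[p,q] = [q] − [p].
The resulting 10×18 matrix has rank 8, and its Smith normal form has invariant factors (1,1,1,1,1,1,1,1).

∂_2: C_2 → C_1 sends each 2-simplex [p,q,r] to [q,r] − [p,r] + [p,q]. For instance
  ∂[1,3,6] = [3,6] − [1,6] + [1,3],
  ∂[2,5,7] = [5,7] − [2,7] + [2,5].
The 18×12 boundary matrix has rank 10 and Smith normal form diag(1,1,1,1,1,1,1,1,1,1).

∂_3: C_3 → C_2 sends each 3-simplex σ to the alternating sum Σ_i (−1)^i (σ with its i-th vertex removed). For instance
  ∂[2,5,7,8] = [5,7,8] − [2,7,8] + [2,5,8] − [2,5,7].
As a 12×1 matrix over Z this has rank 1, with invariant factors (1).

Now H_k = ker ∂_k / im ∂_{k+1}, so:

  H_0: rank C_0 − rank ∂_1 = 10 − 8 = 2, and the invariant factors of ∂_1 are all 1, so H_0 ≅ Z^2.
  H_1: rank ker ∂_1 − rank ∂_2 = (18 − 8) − 10 = 0, and the invariant factors of ∂_2 are all 1, so H_1 ≅ 0.
  H_2: rank ker ∂_2 − rank ∂_3 = (12 − 10) − 1 = 1, and the invariant factors of ∂_3 are all 1, so H_2 ≅ Z.
  H_3: rank ker ∂_3 − rank ∂_4 = (1 − 1) − 0 = 0, and there is no ∂_4, so H_3 ≅ 0.

H_0 ≅ Z^2,  H_1 = 0,  H_2 ≅ Z,  H_3 = 0.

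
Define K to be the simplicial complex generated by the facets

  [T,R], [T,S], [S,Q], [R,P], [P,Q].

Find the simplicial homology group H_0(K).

Order the vertices as P < Q < R < S < T. Listing each simplex with vertices in this order, K has dimension 1 with simplices:

  0-simplices (5): P, Q, R, S, T
  1-simplices (5): PQ, PR, QS, RT, ST

Hence C_0 ≅ Z^5, C_1 ≅ Z^5.

The boundary map ∂_1: C_1 → C_0 maps an edge to its endpoints' difference, ∂[p,q] = q − p.
This gives a 5×5 integer matrix of rank 4; reducing to Smith normal form yields diagonal entries (1,1,1,1).

Computing H_k = (kernel of ∂_k) / (image of ∂_{k+1}):

  H_0: rank C_0 − rank ∂_1 = 5 − 4 = 1, and the invariant factors of ∂_1 are all 1, so H_0 = Z.

H_0 = Z.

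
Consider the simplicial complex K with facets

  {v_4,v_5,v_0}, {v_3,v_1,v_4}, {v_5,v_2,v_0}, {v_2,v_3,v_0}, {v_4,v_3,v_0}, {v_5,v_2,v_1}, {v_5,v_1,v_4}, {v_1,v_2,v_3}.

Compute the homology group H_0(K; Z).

H_0 = Z.

Take the total order v_0 < v_1 < v_2 < v_3 < v_4 < v_5 on the vertex set. Then K (dimension 2) consists of the simplices:

  0-simplices (6): [v_0], [v_1], [v_2], [v_3], [v_4], [v_5]
  1-simplices (12): [v_0,v_2], [v_0,v_3], [v_0,v_4], [v_0,v_5], [v_1,v_2], [v_1,v_3], [v_1,v_4], [v_1,v_5], [v_2,v_3], [v_2,v_5], [v_3,v_4], [v_4,v_5]
  2-simplices (8): [v_0,v_2,v_3], [v_0,v_2,v_5], [v_0,v_3,v_4], [v_0,v_4,v_5], [v_1,v_2,v_3], [v_1,v_2,v_5], [v_1,v_3,v_4], [v_1,v_4,v_5]

so the chain groups are C_0 ≅ Z^6, C_1 ≅ Z^12, C_2 ≅ Z^8.

The boundary map ∂_1: C_1 → C_0 is given by ∂[p,q] = [q] − [p]. For instance
  ∂[v_4,v_5] = [v_5] − [v_4].
As a 6×12 matrix over Z this has rank 5, with invariant factors (1,1,1,1,1).

The boundary map ∂_2: C_2 → C_1 acts by ∂[p,q,r] = [q,r] − [p,r] + [p,q]. For instance
  ∂[v_0,v_2,v_3] = [v_2,v_3] − [v_0,v_3] + [v_0,v_2],
  ∂[v_0,v_3,v_4] = [v_3,v_4] − [v_0,v_4] + [v_0,v_3].
This gives a 12×8 integer matrix of rank 7; reducing to Smith normal form yields diagonal entries (1,1,1,1,1,1,1).

Computing H_k = (kernel of ∂_k) / (image of ∂_{k+1}):

  H_0: rank C_0 − rank ∂_1 = 6 − 5 = 1, and the invariant factors of ∂_1 are all 1, so H_0 = Z.

(K is a triangulation of the 2-sphere S^2.)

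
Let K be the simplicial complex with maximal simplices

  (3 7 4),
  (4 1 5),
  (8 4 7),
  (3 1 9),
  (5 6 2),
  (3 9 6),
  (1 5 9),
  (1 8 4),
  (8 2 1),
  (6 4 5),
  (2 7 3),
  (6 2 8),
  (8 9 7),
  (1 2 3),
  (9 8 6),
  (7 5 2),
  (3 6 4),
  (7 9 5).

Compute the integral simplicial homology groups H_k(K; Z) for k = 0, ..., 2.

H_0 ≅ Z,  H_1 ≅ Z^2,  H_2 ≅ Z.

Order the vertices as 1 < 2 < 3 < 4 < 5 < 6 < 7 < 8 < 9. Listing each simplex with vertices in this order, K has dimension 2 with simplices:

  0-simplices (9): [1], [2], [3], [4], [5], [6], [7], [8], [9]
  1-simplices (27): (27 of them)
  2-simplices (18): [1,2,3], [1,2,8], [1,3,9], [1,4,5], [1,4,8], [1,5,9], [2,3,7], [2,5,6], [2,5,7], [2,6,8], [3,4,6], [3,4,7], [3,6,9], [4,5,6], [4,7,8], [5,7,9], [6,8,9], [7,8,9]

Hence C_0 ≅ Z^9, C_1 ≅ Z^27, C_2 ≅ Z^18.

∂_1: C_1 → C_0 is given by ∂[p,q] = [q] − [p]. For instance
  ∂[6,8] = [8] − [6].
The resulting 9×27 matrix has rank 8, and its Smith normal form has invariant factors (1,1,1,1,1,1,1,1).

The boundary map ∂_2: C_2 → C_1 acts by ∂[p,q,r] = [q,r] − [p,r] + [p,q]. For instance
  ∂[4,7,8] = [7,8] − [4,8] + [4,7],
  ∂[1,2,3] = [2,3] − [1,3] + [1,2].
The 27×18 boundary matrix has rank 17 and Smith normal form diag(1,1,1,1,1,1,1,1,1,1,1,1,1,1,1,1,1).

Now H_k = ker ∂_k / im ∂_{k+1}, so:

  H_0: rank C_0 − rank ∂_1 = 9 − 8 = 1, and the invariant factors of ∂_1 are all 1, so H_0 ≅ Z.
  H_1: rank ker ∂_1 − rank ∂_2 = (27 − 8) − 17 = 2, and the invariant factors of ∂_2 are all 1, so H_1 ≅ Z^2.
  H_2: rank ker ∂_2 − rank ∂_3 = (18 − 17) − 0 = 1, and there is no ∂_3, so H_2 ≅ Z.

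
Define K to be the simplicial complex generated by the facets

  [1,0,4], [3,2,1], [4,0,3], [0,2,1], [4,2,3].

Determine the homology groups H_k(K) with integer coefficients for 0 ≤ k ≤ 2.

H_0 ≅ Z,  H_1 ≅ Z,  H_2 = 0.

Fix the vertex order 0 < 1 < 2 < 3 < 4 and write every simplex with vertices in increasing order. Then dim K = 2 and the simplices of K are:

  0-simplices (5): [0], [1], [2], [3], [4]
  1-simplices (10): [0,1], [0,2], [0,3], [0,4], [1,2], [1,3], [1,4], [2,3], [2,4], [3,4]
  2-simplices (5): [0,1,2], [0,1,4], [0,3,4], [1,2,3], [2,3,4]

giving chain groups C_0 ≅ Z^5, C_1 ≅ Z^10, C_2 ≅ Z^5.

Boundary ∂_1: C_1 → C_0 maps an edge to its endpoints' difference, ∂[p,q] = q − p. For instance
  ∂[0,1] = [1] − [0].
The resulting 5×10 matrix has rank 4, and its Smith normal form has invariant factors (1,1,1,1).

The boundary map ∂_2: C_2 → C_1 sends each 2-simplex [p,q,r] to [q,r] − [p,r] + [p,q]. For instance
  ∂[1,2,3] = [2,3] − [1,3] + [1,2],
  ∂[0,3,4] = [3,4] − [0,4] + [0,3].
This gives a 10×5 integer matrix of rank 5; reducing to Smith normal form yields diagonal entries (1,1,1,1,1).

From H_k ≅ ker(∂_k) / im(∂_{k+1}) we obtain:

  H_0: rank C_0 − rank ∂_1 = 5 − 4 = 1, and the invariant factors of ∂_1 are all 1, so H_0 ≅ Z.
  H_1: rank ker ∂_1 − rank ∂_2 = (10 − 4) − 5 = 1, and the invariant factors of ∂_2 are all 1, so H_1 ≅ Z.
  H_2: rank ker ∂_2 − rank ∂_3 = (5 − 5) − 0 = 0, and there is no ∂_3, so H_2 ≅ 0.

As a check, the Euler characteristic is 5 − 10 + 5 = 0, which agrees with 1 − 1 + 0 = 0.
(K is a triangulation of the Möbius band.)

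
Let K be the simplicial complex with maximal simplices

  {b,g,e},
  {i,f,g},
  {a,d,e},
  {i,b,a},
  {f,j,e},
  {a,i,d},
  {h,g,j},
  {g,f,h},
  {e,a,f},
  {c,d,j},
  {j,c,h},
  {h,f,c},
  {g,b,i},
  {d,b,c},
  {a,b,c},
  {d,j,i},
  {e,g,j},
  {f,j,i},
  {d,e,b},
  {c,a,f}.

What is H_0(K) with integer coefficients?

H_0 ≅ Z.

Fix the vertex order a < b < c < d < e < f < g < h < i < j and write every simplex with vertices in increasing order. Then dim K = 2 and the simplices of K are:

  0-simplices (10): a, b, c, d, e, f, g, h, i, j
  1-simplices (30): ab, ac, ad, ae, af, ai, bc, bd, be, bg, bi, cd, cf, ch, cj, de, di, dj, ef, eg, ej, fg, fh, fi, fj, gh, gi, gj, hj, ij
  2-simplices (20): abc, abi, acf, ade, adi, aef, bcd, bde, beg, bgi, cdj, cfh, chj, dij, efj, egj, fgh, fgi, fij, ghj

Hence C_0 ≅ Z^10, C_1 ≅ Z^30, C_2 ≅ Z^20.

The boundary map ∂_1: C_1 → C_0 maps an edge to its endpoints' difference, ∂[p,q] = q − p. For instance
  ∂fj = j − f.
The resulting 10×30 matrix has rank 9, and its Smith normal form has invariant factors (1,1,1,1,1,1,1,1,1).

The boundary map ∂_2: C_2 → C_1 maps a triangle to the signed sum of its edges. For instance
  ∂bcd = cd − bd + bc,
  ∂abi = bi − ai + ab.
The resulting 30×20 matrix has rank 20, and its Smith normal form has invariant factors (1,1,1,1,1,1,1,1,1,1,1,1,1,1,1,1,1,1,1,2).

From H_k ≅ ker(∂_k) / im(∂_{k+1}) we obtain:

  H_0: rank C_0 − rank ∂_1 = 10 − 9 = 1, and the invariant factors of ∂_1 are all 1, so H_0 = Z.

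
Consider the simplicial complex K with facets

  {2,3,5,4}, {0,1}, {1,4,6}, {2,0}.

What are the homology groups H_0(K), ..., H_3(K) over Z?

Order the vertices as 0 < 1 < 2 < 3 < 4 < 5 < 6. Listing each simplex with vertices in this order, K has dimension 3 with simplices:

  0-simplices (7): [0], [1], [2], [3], [4], [5], [6]
  1-simplices (11): [0,1], [0,2], [1,4], [1,6], [2,3], [2,4], [2,5], [3,4], [3,5], [4,5], [4,6]
  2-simplices (5): [1,4,6], [2,3,4], [2,3,5], [2,4,5], [3,4,5]
  3-simplices (1): [2,3,4,5]

Hence C_0 ≅ Z^7, C_1 ≅ Z^11, C_2 ≅ Z^5, C_3 ≅ Z^1.

∂_1: C_1 → C_0 sends each edge [p,q] (with p < q) to q − p. For instance
  ∂[2,4] = [4] − [2].
As a 7×11 matrix over Z this has rank 6, with invariant factors (1,1,1,1,1,1).

∂_2: C_2 → C_1 maps a triangle to the signed sum of its edges. For instance
  ∂[2,3,4] = [3,4] − [2,4] + [2,3],
  ∂[1,4,6] = [4,6] − [1,6] + [1,4].
The resulting 11×5 matrix has rank 4, and its Smith normal form has invariant factors (1,1,1,1).

Boundary ∂_3: C_3 → C_2 sends each 3-simplex σ to the alternating sum Σ_i (−1)^i (σ with its i-th vertex removed). For instance
  ∂[2,3,4,5] = [3,4,5] − [2,4,5] + [2,3,5] − [2,3,4].
The 5×1 boundary matrix has rank 1 and Smith normal form diag(1).

Reading off H_k = ker ∂_k / im ∂_{k+1}:

  H_0: rank C_0 − rank ∂_1 = 7 − 6 = 1, and the invariant factors of ∂_1 are all 1, so H_0 = Z.
  H_1: rank ker ∂_1 − rank ∂_2 = (11 − 6) − 4 = 1, and the invariant factors of ∂_2 are all 1, so H_1 = Z.
  H_2: rank ker ∂_2 − rank ∂_3 = (5 − 4) − 1 = 0, and the invariant factors of ∂_3 are all 1, so H_2 = 0.
  H_3: rank ker ∂_3 − rank ∂_4 = (1 − 1) − 0 = 0, and there is no ∂_4, so H_3 = 0.

As a check, the Euler characteristic is 7 − 11 + 5 − 1 = 0, which agrees with 1 − 1 + 0 − 0 = 0.

H_0 = Z,  H_1 = Z,  H_2 = 0,  H_3 = 0.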